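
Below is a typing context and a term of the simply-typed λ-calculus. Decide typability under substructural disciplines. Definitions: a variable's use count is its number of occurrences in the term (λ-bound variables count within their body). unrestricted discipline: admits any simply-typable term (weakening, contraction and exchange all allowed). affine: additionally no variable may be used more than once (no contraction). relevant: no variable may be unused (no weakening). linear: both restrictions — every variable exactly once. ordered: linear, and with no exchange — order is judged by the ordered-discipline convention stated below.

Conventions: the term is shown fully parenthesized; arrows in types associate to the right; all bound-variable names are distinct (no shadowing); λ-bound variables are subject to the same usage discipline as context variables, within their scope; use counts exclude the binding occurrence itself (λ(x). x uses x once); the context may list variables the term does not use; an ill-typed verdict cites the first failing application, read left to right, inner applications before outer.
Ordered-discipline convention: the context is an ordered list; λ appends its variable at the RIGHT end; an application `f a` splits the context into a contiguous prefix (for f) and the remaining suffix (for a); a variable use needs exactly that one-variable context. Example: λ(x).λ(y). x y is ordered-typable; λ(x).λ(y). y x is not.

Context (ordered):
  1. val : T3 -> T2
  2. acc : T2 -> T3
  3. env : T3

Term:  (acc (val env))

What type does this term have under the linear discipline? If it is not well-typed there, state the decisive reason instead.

term : T3
counts: val=1, acc=1, env=1
use order (left to right): acc, val, env
typing: the term checks, with type T3
all disciplines: ordered ✗ · linear ✓ · affine ✓ · relevant ✓ · unrestricted ✓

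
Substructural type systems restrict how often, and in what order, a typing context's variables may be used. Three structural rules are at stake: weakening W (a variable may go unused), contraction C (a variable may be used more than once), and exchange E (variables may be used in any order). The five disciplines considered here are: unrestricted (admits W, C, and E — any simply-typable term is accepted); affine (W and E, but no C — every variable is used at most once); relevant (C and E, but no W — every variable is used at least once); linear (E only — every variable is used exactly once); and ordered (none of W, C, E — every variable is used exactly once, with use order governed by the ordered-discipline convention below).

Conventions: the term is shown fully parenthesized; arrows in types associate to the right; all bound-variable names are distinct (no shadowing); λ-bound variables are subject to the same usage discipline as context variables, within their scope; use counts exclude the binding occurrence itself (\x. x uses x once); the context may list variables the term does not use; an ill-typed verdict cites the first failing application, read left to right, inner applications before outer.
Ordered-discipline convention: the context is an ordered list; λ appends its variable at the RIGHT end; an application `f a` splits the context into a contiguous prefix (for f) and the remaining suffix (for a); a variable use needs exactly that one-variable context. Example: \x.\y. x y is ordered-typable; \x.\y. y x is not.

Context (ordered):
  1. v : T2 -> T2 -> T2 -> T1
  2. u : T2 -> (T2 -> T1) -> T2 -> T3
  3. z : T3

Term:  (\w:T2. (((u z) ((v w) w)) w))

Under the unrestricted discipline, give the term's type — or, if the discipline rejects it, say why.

not well-typed under unrestricted — a type mismatch blocks all five
counts: v ×1; u ×1; z ×1; w (bound) ×3
left-to-right use order: u, z, v, w, w, w
typing: ill-typed: an application expects T2 but receives T3
summary: ordered ✗ · linear ✗ · affine ✗ · relevant ✗ · unrestricted ✗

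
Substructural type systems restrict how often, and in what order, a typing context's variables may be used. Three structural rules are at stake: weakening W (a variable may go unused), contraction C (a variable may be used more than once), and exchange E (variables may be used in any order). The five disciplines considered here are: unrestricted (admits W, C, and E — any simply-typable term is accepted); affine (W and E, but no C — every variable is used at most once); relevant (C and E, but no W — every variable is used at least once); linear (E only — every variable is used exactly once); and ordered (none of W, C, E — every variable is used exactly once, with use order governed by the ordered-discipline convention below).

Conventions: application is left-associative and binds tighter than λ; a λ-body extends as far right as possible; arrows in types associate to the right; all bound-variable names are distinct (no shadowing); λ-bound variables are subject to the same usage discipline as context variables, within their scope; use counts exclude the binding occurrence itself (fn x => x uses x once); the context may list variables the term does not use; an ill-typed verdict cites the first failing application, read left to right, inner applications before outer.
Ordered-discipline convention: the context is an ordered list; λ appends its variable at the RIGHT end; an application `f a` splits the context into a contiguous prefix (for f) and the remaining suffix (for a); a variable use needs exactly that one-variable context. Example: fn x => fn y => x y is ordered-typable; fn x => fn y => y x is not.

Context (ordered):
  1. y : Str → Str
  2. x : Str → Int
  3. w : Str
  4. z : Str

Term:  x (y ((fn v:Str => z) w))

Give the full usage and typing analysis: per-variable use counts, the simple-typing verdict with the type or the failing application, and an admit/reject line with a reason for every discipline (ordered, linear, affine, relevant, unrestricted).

counts: y: 1×, x: 1×, w: 1×, z: 1×, v [bound]: 0×
uses in reading order: x, y, z, w
typing: well-typed — term : Int
ordered: ✗, v left unused
linear: ✗, v left unused
affine: ✓, none of y, x, w, z, v used more than once
relevant: ✗, v left unused
unrestricted: ✓, well-typed at Int; no restrictions here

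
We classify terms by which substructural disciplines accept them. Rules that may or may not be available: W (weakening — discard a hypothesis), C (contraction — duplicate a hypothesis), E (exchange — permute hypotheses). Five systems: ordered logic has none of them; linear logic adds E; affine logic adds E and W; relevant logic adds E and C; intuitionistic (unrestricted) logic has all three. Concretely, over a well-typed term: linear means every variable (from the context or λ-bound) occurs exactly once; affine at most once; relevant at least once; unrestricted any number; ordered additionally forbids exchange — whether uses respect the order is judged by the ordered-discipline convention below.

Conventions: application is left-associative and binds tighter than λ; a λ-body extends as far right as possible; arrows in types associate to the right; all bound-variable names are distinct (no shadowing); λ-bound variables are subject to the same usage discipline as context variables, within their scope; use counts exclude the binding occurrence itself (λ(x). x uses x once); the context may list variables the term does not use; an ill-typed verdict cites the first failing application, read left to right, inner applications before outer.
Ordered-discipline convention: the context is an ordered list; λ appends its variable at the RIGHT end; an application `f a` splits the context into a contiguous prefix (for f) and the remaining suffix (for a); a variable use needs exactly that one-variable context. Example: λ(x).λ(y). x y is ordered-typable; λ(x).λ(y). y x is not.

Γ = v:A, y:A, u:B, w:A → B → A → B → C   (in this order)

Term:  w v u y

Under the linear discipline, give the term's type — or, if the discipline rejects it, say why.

term : B → C
use counts: v: 1×, y: 1×, u: 1×, w: 1×
use order (left to right): w, v, u, y
typing: ✓ — B → C
across the five disciplines: ordered ✗ · linear ✓ · affine ✓ · relevant ✓ · unrestricted ✓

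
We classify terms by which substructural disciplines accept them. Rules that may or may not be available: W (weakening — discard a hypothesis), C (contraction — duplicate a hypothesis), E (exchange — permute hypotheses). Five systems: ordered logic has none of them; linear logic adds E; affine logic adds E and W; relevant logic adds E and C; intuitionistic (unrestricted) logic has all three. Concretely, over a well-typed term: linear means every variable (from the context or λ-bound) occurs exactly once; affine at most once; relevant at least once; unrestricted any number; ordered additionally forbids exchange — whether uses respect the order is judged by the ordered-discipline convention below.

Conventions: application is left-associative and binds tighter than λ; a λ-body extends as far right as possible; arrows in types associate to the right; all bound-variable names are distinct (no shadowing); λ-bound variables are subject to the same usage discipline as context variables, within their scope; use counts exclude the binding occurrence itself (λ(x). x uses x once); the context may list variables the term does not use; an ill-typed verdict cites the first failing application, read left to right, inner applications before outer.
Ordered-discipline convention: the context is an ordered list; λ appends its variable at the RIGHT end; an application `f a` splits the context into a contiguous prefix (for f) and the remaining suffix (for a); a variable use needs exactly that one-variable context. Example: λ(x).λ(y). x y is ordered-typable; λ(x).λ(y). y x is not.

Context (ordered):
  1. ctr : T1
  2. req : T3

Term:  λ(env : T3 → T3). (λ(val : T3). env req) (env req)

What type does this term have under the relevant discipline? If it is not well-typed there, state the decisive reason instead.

not well-typed under relevant — ctr, val left unused
counts: ctr=0, req=2, env [bound]=2, val [bound]=0
order of uses: env, req, env, req
typing: well-typed at (T3 → T3) → T3
summary: ordered ✗ · linear ✗ · affine ✗ · relevant ✗ · unrestricted ✓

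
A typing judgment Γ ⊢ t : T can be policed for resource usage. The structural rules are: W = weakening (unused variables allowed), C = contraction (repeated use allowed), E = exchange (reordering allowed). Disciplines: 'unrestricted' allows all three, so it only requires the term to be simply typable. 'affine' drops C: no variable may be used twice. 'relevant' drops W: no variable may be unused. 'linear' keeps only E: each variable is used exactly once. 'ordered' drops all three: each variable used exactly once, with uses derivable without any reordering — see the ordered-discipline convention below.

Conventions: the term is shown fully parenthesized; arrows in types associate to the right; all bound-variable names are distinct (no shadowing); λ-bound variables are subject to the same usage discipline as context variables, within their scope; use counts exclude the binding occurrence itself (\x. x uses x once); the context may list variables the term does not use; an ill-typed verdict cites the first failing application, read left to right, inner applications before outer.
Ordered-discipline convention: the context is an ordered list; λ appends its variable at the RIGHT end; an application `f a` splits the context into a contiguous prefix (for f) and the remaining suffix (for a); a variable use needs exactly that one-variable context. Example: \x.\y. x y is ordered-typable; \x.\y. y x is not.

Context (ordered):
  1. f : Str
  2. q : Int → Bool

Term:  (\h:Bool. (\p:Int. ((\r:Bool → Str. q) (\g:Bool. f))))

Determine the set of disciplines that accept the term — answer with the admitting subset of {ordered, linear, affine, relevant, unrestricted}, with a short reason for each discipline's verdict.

admitted in: affine, unrestricted
counts: f: 1, q: 1, h (bound): 0, p (bound): 0, r (bound): 0, g (bound): 0
left-to-right use order: q, f
typing: well-typed at Bool → Int → Int → Bool
ordered ✗ (h, p, r, g left unused)
linear ✗ (h, p, r, g left unused)
affine ✓ (no duplicate uses among f, q, h, p, r, g)
relevant ✗ (h, p, r, g left unused)
unrestricted ✓ (simply typable at Bool → Int → Int → Bool; W, C, E all held)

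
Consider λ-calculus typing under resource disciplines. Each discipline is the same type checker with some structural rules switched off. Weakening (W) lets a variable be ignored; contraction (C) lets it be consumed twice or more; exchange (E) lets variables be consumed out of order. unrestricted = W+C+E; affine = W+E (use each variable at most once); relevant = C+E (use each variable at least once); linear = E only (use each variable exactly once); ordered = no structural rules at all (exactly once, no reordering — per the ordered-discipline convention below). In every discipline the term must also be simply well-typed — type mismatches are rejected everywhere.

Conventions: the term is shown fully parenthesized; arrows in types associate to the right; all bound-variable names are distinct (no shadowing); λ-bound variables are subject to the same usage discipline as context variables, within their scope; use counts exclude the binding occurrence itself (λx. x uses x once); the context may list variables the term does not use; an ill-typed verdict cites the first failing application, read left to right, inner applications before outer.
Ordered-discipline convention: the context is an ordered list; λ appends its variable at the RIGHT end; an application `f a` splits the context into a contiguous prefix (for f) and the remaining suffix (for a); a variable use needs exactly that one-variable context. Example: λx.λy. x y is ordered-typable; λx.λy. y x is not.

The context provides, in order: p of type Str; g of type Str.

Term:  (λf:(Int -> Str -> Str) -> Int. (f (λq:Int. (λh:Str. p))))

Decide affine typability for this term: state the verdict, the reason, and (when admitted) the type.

yes — at most one use each (p, g, f, q, h); term : ((Int -> Str -> Str) -> Int) -> Int
variable uses: p=1, g=0, f (bound)=1, q (bound)=0, h (bound)=0
order of uses: f, p
typing: the term checks, with type ((Int -> Str -> Str) -> Int) -> Int
summary: ordered ✗ · linear ✗ · affine ✓ · relevant ✗ · unrestricted ✓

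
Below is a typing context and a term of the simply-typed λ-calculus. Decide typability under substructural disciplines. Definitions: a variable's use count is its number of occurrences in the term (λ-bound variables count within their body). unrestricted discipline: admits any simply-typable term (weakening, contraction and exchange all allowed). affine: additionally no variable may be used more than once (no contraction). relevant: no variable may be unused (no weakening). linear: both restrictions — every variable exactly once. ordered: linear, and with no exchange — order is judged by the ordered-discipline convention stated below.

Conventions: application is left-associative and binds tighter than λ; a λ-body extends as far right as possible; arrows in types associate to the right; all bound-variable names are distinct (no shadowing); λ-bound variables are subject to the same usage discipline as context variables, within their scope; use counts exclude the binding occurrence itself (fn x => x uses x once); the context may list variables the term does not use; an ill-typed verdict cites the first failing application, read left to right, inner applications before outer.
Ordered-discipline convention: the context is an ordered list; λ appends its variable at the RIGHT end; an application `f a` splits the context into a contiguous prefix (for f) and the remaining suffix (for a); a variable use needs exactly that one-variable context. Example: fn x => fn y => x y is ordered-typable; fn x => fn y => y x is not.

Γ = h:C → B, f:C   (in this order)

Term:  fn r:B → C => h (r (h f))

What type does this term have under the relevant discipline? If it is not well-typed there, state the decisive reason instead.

term : (B → C) → B
variable uses: h: 2×; f: 1×; r (bound): 1×
uses in reading order: h, r, h, f
typing: the term checks, with type (B → C) → B
summary: ordered ✗; linear ✗; affine ✗; relevant ✓; unrestricted ✓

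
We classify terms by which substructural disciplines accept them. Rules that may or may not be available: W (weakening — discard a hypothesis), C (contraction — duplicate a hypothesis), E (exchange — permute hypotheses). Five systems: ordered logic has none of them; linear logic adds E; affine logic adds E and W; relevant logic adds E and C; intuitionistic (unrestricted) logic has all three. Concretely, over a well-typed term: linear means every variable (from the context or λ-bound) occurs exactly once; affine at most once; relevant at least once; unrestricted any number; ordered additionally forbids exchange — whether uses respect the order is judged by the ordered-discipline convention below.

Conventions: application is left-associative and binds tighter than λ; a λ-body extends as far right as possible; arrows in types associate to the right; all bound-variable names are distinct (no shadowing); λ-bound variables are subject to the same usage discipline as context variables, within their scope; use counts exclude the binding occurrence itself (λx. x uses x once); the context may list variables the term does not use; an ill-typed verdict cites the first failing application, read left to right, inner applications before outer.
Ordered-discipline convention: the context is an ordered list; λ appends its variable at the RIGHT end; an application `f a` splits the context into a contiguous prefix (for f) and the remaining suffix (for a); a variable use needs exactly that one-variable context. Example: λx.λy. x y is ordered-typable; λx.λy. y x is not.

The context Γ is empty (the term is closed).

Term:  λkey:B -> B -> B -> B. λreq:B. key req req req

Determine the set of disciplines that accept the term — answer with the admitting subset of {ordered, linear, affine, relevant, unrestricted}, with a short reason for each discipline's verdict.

admitted by: relevant, unrestricted
variable uses: key (bound): 1×, req (bound): 3×
uses in reading order: key, req, req, req
typing: well-typed at (B -> B -> B -> B) -> B -> B
ordered: ✗, req ×3 used more than once (contraction)
linear: ✗, req ×3 used more than once (contraction)
affine: ✗, req ×3 used more than once (contraction)
relevant: ✓, every one of key, req appears
unrestricted: ✓, type-checks ((B -> B -> B -> B) -> B -> B) and nothing is barred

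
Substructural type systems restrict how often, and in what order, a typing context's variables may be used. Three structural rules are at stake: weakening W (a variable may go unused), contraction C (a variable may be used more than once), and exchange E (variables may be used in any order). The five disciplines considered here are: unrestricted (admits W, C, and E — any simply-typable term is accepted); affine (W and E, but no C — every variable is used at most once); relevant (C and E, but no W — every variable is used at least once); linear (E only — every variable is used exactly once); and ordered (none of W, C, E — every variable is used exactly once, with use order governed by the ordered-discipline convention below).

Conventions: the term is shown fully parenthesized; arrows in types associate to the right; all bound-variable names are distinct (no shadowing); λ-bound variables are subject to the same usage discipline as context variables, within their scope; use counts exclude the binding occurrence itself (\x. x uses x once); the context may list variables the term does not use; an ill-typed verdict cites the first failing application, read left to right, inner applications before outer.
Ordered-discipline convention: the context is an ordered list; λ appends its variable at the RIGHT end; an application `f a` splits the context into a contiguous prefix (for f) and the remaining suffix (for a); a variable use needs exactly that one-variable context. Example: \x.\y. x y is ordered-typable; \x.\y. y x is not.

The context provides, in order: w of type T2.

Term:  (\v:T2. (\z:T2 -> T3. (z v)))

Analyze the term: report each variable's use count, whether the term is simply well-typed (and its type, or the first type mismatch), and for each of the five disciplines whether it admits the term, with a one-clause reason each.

variable uses: w=0, v (λ-bound)=1, z (λ-bound)=1
uses in reading order: z, v
typing: well-typed at T2 -> (T2 -> T3) -> T3
ordered ✗ (unused: w — weakening required)
linear ✗ (unused: w — weakening required)
affine ✓ (w, v, z: no repeats, contraction unneeded)
relevant ✗ (unused: w — weakening required)
unrestricted ✓ (well-typed at T2 -> (T2 -> T3) -> T3; no restrictions here)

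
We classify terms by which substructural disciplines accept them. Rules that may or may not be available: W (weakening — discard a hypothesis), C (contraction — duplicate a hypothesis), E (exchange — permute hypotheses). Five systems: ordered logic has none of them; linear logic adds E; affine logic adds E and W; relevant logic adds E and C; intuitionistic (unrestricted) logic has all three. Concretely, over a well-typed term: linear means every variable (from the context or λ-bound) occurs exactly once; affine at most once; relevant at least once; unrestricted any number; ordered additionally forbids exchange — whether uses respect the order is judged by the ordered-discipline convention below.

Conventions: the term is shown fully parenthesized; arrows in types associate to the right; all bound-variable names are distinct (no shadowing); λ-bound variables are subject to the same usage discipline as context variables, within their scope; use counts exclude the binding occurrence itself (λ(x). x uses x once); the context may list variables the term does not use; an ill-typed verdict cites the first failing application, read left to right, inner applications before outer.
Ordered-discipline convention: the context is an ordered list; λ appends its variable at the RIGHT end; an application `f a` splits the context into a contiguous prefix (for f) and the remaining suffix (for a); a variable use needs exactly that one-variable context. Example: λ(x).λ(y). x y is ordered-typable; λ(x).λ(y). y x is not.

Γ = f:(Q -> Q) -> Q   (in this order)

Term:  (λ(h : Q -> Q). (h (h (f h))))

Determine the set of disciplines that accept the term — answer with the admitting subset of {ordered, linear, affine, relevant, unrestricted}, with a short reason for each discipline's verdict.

accepted by: relevant, unrestricted
usage: f=1, h (λ-bound)=3
use order (left to right): h, h, f, h
typing: the term checks, with type (Q -> Q) -> Q
ordered ✗ (uses contraction: h ×3)
linear ✗ (uses contraction: h ×3)
affine ✗ (uses contraction: h ×3)
relevant ✓ (f, h: all used, weakening unneeded)
unrestricted ✓ (well-typed at (Q -> Q) -> Q; no restrictions here)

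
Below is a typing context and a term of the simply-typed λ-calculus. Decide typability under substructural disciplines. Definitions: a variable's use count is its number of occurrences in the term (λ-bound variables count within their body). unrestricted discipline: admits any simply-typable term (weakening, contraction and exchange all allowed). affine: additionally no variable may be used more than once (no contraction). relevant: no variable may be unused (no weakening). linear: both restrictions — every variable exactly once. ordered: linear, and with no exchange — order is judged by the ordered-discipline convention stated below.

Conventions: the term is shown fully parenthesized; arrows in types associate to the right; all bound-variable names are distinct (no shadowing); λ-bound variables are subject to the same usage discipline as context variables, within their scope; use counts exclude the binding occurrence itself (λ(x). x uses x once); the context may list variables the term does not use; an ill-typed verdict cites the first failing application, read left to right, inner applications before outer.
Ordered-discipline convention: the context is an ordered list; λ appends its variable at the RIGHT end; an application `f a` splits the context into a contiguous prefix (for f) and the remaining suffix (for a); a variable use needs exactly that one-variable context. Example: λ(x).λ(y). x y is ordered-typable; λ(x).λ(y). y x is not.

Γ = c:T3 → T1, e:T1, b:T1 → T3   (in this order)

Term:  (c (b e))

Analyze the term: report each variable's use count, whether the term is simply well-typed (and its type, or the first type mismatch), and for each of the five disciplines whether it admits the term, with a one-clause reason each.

variable uses: c ×1, e ×1, b ×1
uses in reading order: c, b, e
typing: the term checks, with type T1
ordered: ✗ — needs exchange: uses follow c, b, e
linear: ✓ — c, e, b: one use apiece
affine: ✓ — c, e, b: no repeats, contraction unneeded
relevant: ✓ — none of c, e, b goes unused
unrestricted: ✓ — well-typed at T1; no restrictions here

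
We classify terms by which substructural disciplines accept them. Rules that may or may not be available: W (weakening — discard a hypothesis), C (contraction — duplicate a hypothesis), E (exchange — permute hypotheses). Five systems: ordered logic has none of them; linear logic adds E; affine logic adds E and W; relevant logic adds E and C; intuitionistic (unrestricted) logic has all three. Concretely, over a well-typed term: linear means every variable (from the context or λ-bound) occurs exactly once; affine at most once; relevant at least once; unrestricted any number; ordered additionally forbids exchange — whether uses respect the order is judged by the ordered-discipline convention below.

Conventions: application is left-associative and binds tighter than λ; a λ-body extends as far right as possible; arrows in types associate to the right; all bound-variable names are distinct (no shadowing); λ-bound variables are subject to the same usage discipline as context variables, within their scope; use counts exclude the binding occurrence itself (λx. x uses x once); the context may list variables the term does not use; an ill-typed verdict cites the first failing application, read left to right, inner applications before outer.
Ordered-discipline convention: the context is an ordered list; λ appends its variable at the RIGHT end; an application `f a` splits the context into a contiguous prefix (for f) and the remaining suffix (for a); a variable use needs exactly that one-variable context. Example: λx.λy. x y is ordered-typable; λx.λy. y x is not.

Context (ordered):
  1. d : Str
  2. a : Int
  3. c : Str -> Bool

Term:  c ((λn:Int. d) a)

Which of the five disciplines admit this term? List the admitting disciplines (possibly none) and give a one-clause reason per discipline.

admitted in: affine, unrestricted
counts: d: 1×; a: 1×; c: 1×; n (bound): 0×
uses in reading order: c, d, a
typing: the term checks, with type Bool
ordered: ✗, n left unused
linear: ✗, n left unused
affine: ✓, none of d, a, c, n used more than once
relevant: ✗, n left unused
unrestricted: ✓, type-checks (Bool) and nothing is barred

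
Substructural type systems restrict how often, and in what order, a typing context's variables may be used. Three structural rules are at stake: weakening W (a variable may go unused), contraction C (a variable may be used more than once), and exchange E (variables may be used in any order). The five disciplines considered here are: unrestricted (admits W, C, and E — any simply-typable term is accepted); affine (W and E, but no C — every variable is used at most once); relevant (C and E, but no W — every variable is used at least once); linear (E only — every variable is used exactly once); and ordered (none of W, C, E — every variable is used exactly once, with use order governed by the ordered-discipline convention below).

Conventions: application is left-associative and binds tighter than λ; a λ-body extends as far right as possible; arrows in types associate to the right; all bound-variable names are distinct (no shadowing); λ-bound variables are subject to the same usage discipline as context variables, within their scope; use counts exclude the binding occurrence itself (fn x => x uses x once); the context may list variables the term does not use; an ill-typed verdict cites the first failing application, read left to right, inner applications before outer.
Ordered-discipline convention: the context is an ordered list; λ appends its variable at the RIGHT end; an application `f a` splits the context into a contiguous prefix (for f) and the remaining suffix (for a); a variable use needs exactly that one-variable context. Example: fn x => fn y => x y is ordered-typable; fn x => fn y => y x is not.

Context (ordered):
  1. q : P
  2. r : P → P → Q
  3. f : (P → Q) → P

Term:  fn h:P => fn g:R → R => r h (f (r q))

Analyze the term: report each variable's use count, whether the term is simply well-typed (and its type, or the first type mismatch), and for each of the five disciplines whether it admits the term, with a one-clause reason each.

use counts: q: 1, r: 2, f: 1, h (bound): 1, g (bound): 0
use order (left to right): r, h, f, r, q
typing: ✓ — P → (R → R) → Q
ordered ✗ (needs contraction — r ×2; g never used (weakening))
linear ✗ (needs contraction — r ×2; g never used (weakening))
affine ✗ (needs contraction — r ×2)
relevant ✗ (g never used (weakening))
unrestricted ✓ (typability at P → (R → R) → Q is all that's needed)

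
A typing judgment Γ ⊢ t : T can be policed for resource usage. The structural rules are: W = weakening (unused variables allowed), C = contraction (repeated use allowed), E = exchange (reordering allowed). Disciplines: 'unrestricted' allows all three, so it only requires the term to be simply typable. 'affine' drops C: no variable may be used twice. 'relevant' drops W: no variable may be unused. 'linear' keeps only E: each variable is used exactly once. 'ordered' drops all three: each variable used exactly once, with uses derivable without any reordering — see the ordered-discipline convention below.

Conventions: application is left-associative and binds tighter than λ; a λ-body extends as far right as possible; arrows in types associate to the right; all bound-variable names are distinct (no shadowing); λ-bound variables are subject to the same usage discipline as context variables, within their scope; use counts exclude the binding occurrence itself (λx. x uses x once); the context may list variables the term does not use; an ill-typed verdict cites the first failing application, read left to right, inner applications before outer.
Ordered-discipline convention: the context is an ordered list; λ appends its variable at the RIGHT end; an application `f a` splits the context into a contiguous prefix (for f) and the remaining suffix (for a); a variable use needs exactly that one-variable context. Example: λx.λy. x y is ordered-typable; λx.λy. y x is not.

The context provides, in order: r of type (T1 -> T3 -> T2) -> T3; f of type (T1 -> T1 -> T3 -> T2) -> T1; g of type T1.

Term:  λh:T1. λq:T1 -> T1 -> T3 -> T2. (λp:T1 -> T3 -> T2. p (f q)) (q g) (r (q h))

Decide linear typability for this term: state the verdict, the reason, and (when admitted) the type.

no — repeated use of q ×3
variable uses: r=1; f=1; g=1; h [bound]=1; q [bound]=3; p [bound]=1
uses in reading order: p, f, q, q, g, r, q, h
typing: the term checks, with type T1 -> (T1 -> T1 -> T3 -> T2) -> T2
all disciplines: ordered ✗; linear ✗; affine ✗; relevant ✓; unrestricted ✓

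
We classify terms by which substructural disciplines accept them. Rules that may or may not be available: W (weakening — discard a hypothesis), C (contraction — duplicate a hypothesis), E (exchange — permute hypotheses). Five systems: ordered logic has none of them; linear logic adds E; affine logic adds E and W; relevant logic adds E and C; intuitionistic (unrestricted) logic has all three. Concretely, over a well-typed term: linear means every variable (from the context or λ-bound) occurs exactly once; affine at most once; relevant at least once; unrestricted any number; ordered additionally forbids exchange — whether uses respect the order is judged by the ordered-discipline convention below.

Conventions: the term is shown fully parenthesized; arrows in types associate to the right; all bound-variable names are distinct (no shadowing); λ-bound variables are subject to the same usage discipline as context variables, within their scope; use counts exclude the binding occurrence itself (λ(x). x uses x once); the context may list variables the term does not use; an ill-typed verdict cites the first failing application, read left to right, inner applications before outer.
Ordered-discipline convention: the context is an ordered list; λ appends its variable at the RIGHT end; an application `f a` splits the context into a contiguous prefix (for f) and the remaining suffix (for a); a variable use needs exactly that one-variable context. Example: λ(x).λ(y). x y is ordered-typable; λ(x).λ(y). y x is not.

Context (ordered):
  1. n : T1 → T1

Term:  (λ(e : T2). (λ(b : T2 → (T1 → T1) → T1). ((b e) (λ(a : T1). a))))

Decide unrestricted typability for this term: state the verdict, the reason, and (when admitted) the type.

yes — typability at T2 → (T2 → (T1 → T1) → T1) → T1 is all that's needed; term : T2 → (T2 → (T1 → T1) → T1) → T1
variable uses: n ×0; e (λ-bound) ×1; b (λ-bound) ×1; a (λ-bound) ×1
order of uses: b, e, a
typing: the term checks, with type T2 → (T2 → (T1 → T1) → T1) → T1
per-discipline verdicts: ordered ✗ · linear ✗ · affine ✓ · relevant ✗ · unrestricted ✓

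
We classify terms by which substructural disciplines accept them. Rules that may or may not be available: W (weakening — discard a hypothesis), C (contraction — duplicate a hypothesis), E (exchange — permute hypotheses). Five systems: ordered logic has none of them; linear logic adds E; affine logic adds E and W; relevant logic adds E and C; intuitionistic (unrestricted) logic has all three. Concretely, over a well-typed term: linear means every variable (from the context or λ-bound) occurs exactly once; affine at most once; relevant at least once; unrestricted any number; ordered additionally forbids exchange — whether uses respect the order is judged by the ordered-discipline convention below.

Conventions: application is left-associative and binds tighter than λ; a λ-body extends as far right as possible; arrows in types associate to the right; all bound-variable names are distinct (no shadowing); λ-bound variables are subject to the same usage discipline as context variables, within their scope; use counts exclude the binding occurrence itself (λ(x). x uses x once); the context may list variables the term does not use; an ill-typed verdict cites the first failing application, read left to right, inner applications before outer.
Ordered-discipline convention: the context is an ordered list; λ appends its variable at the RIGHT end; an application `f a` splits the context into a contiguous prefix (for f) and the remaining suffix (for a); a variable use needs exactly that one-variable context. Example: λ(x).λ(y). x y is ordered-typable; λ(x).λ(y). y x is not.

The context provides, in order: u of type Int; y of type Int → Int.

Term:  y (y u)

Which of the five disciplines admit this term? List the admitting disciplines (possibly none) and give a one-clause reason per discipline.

admitted in: relevant, unrestricted
use counts: u: 1, y: 2
use order (left to right): y, y, u
typing: the term checks, with type Int
ordered: ✗, repeated use of y ×2
linear: ✗, repeated use of y ×2
affine: ✗, repeated use of y ×2
relevant: ✓, none of u, y goes unused
unrestricted: ✓, typability at Int is all that's needed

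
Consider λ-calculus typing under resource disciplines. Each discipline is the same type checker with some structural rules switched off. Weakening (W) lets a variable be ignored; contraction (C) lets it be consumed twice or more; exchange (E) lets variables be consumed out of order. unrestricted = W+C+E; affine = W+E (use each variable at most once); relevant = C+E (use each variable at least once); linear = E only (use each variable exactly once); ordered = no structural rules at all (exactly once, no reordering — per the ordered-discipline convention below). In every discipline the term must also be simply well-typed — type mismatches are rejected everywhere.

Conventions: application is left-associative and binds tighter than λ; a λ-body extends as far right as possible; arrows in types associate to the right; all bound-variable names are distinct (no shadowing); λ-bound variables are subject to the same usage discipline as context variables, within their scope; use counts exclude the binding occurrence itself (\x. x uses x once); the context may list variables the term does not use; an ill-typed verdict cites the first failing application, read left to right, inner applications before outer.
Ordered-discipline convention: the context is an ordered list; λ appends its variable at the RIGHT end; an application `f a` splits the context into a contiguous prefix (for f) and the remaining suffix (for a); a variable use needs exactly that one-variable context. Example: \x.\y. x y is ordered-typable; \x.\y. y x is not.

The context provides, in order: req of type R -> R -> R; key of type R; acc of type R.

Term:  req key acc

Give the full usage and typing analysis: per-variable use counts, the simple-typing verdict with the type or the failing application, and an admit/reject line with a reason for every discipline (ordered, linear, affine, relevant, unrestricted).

variable uses: req: 1×, key: 1×, acc: 1×
left-to-right use order: req, key, acc
typing: ✓ — R
ordered: ✓, one use each (req, key, acc); ordered split holds
linear: ✓, req, key, acc: one use apiece
affine: ✓, req, key, acc: no repeats, contraction unneeded
relevant: ✓, at least one use each (req, key, acc)
unrestricted: ✓, well-typed at R; no restrictions here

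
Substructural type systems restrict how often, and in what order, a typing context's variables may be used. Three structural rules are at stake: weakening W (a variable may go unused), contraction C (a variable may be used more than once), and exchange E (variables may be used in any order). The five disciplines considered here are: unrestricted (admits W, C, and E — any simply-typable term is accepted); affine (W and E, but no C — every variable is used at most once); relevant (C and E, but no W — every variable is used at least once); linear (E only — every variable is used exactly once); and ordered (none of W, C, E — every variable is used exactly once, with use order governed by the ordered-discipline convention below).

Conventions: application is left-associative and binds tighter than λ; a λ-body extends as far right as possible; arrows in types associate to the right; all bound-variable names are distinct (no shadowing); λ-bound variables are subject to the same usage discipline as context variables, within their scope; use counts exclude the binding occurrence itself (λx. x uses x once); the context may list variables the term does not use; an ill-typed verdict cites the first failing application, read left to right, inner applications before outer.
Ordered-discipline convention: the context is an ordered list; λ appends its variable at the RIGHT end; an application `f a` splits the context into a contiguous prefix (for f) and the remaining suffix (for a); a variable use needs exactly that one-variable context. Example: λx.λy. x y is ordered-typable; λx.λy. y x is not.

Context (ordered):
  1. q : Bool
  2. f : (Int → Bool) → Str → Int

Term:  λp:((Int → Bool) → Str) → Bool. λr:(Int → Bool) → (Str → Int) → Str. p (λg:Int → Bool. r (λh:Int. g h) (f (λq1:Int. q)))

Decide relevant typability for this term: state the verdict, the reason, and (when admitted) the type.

no — unused: q1 — weakening required
usage: q: 1, f: 1, p (bound): 1, r (bound): 1, g (bound): 1, h (bound): 1, q1 (bound): 0
order of uses: p, r, g, h, f, q
typing: the term checks, with type (((Int → Bool) → Str) → Bool) → ((Int → Bool) → (Str → Int) → Str) → Bool
summary: ordered ✗; linear ✗; affine ✓; relevant ✗; unrestricted ✓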